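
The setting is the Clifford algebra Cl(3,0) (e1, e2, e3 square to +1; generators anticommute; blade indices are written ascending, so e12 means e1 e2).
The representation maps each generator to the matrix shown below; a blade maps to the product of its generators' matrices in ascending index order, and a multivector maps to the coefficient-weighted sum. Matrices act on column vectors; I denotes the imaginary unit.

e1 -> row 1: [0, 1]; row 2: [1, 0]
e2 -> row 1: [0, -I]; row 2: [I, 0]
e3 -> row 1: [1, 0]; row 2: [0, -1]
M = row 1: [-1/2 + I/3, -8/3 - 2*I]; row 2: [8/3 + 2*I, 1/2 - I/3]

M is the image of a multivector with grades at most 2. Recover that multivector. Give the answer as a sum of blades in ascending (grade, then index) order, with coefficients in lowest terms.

Method: 1, rho(e1), rho(e2), rho(e3) form a trace-orthogonal basis of the 2x2 complex matrices (tr(X Y) = 2 if X = Y, else 0), so M = m0*1 + m1*rho(e1) + m2*rho(e2) + m3*rho(e3) with m0 = tr(M)/2 = 0, m1 = tr(M rho(e1))/2 = 0, m2 = tr(M rho(e2))/2 = 2 - 8*I/3, m3 = tr(M rho(e3))/2 = -1/2 + I/3.
Multiplying table entries, the bivector images are rho(e12) = I*rho(e3), rho(e13) = -I*rho(e2), rho(e23) = I*rho(e1); with real blade coefficients the real parts of m0..m3 are the coefficients of 1, e1, e2, e3 and the imaginary parts give the bivectors (e23: Im m1, e13: -Im m2, e12: Im m3).
Answer: 2*e2 - 1/2*e3 + 1/3*e12 + 8/3*e13


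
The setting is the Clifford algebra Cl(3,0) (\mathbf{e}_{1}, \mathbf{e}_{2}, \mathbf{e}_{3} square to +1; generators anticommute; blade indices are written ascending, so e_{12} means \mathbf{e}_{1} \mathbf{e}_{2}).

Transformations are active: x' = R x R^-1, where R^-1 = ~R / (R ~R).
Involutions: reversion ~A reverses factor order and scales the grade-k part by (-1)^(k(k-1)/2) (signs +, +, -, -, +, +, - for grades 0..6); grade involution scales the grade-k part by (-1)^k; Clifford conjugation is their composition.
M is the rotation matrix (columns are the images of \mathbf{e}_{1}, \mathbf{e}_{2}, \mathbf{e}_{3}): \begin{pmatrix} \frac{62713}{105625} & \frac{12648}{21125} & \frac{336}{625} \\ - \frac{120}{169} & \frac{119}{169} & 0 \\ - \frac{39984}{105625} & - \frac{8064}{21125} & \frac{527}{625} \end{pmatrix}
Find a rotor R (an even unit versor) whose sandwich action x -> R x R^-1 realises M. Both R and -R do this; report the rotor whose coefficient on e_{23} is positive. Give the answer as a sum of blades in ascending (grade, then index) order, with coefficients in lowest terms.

Method: write R = a + b12*e_{12} + b13*e_{13} + b23*e_{23} with a^2 + b12^2 + b13^2 + b23^2 = 1 (so R^-1 = ~R). Expanding the columns R e_j ~R gives tr M = 4a^2 - 1 and, from the antisymmetric part, M21 - M12 = -4a*b12, M13 - M31 = 4a*b13, M32 - M23 = -4a*b23.
Here tr M = \frac{226151}{105625}, so a^2 = (1 + tr M)/4 = \frac{82944}{105625} and a = ±\frac{288}{325}. Taking a = \frac{288}{325}: M21 - M12 = -\frac{27648}{21125}, M13 - M31 = \frac{96768}{105625}, M32 - M23 = -\frac{8064}{21125}, giving b12 = \frac{24}{65}, b13 = \frac{84}{325}, b23 = \frac{7}{65}, i.e. R = \frac{288}{325} + \frac{24}{65} e_{12} + \frac{84}{325} e_{13} + \frac{7}{65} e_{23}.
Its e_{23} coefficient is already positive.
Answer: \frac{288}{325} + \frac{24}{65} e_{12} + \frac{84}{325} e_{13} + \frac{7}{65} e_{23}. Uniqueness: Spin(3) -> SO(3) maps R and -R to the same rotation of trace \frac{226151}{105625}; fixing the sign of the e_{23} coefficient removes the ambiguity.


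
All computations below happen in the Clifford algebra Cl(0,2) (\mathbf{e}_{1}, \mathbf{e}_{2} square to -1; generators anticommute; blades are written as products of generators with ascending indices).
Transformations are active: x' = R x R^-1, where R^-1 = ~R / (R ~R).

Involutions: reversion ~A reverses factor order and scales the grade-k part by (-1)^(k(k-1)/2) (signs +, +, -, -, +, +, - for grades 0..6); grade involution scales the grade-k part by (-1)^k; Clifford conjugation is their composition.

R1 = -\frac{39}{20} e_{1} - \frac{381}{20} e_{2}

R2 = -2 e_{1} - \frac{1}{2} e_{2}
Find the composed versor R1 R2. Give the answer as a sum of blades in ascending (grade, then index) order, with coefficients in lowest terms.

Distribute over the terms of R1 (each basis-blade product reordered to ascending indices, repeated generators contracted through their squares):
(-\frac{39}{20} e_{1}) R2 = -\frac{39}{10} + \frac{39}{40} e_{1} e_{2}
(-\frac{381}{20} e_{2}) R2 = -\frac{381}{40} - \frac{381}{10} e_{1} e_{2}
Summing the partial products and collecting blades:
Answer: -\frac{537}{40} - \frac{297}{8} e_{1} e_{2}


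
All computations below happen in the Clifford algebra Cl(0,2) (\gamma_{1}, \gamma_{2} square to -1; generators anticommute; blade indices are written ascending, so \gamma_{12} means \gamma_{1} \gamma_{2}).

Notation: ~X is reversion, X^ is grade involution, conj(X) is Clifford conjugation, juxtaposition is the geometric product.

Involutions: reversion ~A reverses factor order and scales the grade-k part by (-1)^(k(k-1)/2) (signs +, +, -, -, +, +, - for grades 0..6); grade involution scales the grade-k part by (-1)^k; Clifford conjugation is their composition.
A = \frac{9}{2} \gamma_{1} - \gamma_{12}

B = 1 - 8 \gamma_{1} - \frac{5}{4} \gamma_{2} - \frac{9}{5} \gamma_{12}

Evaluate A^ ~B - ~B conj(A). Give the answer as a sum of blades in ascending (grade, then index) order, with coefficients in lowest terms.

first term: -\frac{171}{5} - \frac{23}{4} \gamma_{1} + \frac{161}{10} \gamma_{2} + \frac{37}{8} \gamma_{12}
second term: -\frac{189}{5} - \frac{23}{4} \gamma_{1} - \frac{1}{10} \gamma_{2} - \frac{37}{8} \gamma_{12}
Answer: \frac{18}{5} + \frac{81}{5} \gamma_{2} + \frac{37}{4} \gamma_{12}


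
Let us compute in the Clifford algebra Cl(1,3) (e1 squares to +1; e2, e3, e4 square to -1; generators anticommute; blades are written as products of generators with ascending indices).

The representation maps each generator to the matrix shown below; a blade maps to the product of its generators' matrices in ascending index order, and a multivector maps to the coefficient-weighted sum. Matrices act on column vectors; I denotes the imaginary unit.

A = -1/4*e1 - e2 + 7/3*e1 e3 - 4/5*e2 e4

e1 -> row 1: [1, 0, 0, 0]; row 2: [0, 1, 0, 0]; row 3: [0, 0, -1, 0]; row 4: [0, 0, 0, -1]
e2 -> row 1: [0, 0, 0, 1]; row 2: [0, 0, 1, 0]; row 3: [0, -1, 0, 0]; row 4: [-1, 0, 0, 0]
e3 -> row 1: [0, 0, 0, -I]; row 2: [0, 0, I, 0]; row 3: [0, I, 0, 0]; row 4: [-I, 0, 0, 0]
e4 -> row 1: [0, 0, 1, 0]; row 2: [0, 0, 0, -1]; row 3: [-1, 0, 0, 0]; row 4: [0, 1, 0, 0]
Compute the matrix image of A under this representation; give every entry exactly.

Bivector images (products of the table entries): rho(e1 e3) = rho(e1)rho(e3) = row 1: [0, 0, 0, -I]; row 2: [0, 0, I, 0]; row 3: [0, -I, 0, 0]; row 4: [I, 0, 0, 0]; rho(e2 e4) = rho(e2)rho(e4) = row 1: [0, 1, 0, 0]; row 2: [-1, 0, 0, 0]; row 3: [0, 0, 0, 1]; row 4: [0, 0, -1, 0].
M = (-1/4)*rho(e1) + (-1)*rho(e2) + (7/3)*rho(e1 e3) + (-4/5)*rho(e2 e4), summed entrywise:
Answer: row 1: [-1/4, -4/5, 0, -1 - 7*I/3]; row 2: [4/5, -1/4, -1 + 7*I/3, 0]; row 3: [0, 1 - 7*I/3, 1/4, -4/5]; row 4: [1 + 7*I/3, 0, 4/5, 1/4]


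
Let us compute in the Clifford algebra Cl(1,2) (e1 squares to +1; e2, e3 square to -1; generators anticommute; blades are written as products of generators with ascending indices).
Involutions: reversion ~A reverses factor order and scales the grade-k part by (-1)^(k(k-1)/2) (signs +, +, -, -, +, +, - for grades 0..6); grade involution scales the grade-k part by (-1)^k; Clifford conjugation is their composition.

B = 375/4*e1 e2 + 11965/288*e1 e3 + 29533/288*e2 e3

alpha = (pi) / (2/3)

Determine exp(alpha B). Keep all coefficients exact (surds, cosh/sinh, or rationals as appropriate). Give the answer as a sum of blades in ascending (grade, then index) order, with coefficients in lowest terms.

B^2 term by term: the squares give (375/4)^2*(e1 e2)^2 + (11965/288)^2*(e1 e3)^2 + (29533/288)^2*(e2 e3)^2 = 140625/16*(+1) + 143161225/82944*(+1) + 872198089/82944*(-1) = -4/9 (each basis 2-blade squares to minus the product of its generators' squares); cross terms between blades sharing an index anticommute and cancel. So B^2 = -4/9.
B^2 = -4/9 — B^2 < 0, so the exponential closes trigonometrically: l = 2/3, alpha*l = pi, so exp(alpha B) = cos(pi) + (sin(pi)/(2/3))*B = -1 + (0)*B.
Answer: -1


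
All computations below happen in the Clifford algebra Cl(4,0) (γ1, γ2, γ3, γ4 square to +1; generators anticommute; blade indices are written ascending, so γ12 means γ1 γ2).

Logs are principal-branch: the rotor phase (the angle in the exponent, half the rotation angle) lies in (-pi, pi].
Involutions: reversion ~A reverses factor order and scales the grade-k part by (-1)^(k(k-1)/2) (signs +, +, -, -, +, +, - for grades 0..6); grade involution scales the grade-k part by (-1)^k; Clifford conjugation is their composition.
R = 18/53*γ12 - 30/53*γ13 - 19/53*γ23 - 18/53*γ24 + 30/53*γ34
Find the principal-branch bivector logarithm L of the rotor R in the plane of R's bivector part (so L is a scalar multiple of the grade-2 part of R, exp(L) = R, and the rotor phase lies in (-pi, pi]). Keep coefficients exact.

The scalar part of R is 0, which pins the rotor phase on the principal branch; dividing the bivector part by the sine of that phase recovers the unit plane, and L is the phase times that plane.
Concretely: cos(phase) = 0 gives phase = ±pi/2, and since phase/sin(phase) is even the sign is immaterial: L = (phase/sin(phase)) * <R>_2 = (pi/2) * <R>_2.
Answer: 9*pi/53*γ12 - 15*pi/53*γ13 - 19*pi/106*γ23 - 9*pi/53*γ24 + 15*pi/53*γ34


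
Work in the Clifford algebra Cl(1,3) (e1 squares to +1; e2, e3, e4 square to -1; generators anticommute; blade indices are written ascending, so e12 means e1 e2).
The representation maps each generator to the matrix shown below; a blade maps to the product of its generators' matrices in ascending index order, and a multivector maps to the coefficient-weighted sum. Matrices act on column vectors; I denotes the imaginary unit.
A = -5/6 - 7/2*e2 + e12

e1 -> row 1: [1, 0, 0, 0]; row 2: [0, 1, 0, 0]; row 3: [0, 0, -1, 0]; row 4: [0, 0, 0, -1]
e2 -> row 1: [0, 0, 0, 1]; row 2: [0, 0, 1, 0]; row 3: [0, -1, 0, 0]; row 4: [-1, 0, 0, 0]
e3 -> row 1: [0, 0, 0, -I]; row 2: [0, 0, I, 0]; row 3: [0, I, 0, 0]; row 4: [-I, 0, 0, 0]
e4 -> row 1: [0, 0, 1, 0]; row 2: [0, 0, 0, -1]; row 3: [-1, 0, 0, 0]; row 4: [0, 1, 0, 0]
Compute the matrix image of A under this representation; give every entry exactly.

Bivector images (products of the table entries): rho(e12) = rho(e1)rho(e2) = row 1: [0, 0, 0, 1]; row 2: [0, 0, 1, 0]; row 3: [0, 1, 0, 0]; row 4: [1, 0, 0, 0].
M = (-5/6)*1 + (-7/2)*rho(e2) + (1)*rho(e12), summed entrywise (1 is the identity matrix):
Answer: row 1: [-5/6, 0, 0, -5/2]; row 2: [0, -5/6, -5/2, 0]; row 3: [0, 9/2, -5/6, 0]; row 4: [9/2, 0, 0, -5/6]


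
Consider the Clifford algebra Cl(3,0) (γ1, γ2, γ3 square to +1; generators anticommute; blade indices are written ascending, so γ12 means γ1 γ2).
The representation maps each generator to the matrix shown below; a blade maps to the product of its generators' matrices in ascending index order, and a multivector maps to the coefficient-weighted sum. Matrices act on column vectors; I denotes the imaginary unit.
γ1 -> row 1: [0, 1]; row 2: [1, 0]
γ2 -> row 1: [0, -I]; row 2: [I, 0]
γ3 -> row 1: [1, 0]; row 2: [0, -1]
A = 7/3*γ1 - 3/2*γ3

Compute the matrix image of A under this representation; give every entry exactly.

M = (7/3)*rho(γ1) + (-3/2)*rho(γ3), summed entrywise:
Answer: row 1: [-3/2, 7/3]; row 2: [7/3, 3/2]


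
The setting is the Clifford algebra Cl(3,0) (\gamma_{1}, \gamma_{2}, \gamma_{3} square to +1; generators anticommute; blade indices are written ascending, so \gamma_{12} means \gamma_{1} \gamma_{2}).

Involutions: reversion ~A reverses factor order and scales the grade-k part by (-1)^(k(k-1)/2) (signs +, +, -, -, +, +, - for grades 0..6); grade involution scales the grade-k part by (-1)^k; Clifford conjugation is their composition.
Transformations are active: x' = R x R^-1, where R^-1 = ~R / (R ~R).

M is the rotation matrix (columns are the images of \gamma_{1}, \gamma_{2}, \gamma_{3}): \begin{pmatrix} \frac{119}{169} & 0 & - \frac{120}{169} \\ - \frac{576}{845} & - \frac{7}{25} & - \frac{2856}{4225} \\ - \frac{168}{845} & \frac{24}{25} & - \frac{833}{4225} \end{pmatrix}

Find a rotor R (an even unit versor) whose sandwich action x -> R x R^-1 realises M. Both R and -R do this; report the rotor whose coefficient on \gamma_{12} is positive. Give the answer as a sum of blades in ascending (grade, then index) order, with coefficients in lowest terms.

Method: write R = a + b12*\gamma_{12} + b13*\gamma_{13} + b23*\gamma_{23} with a^2 + b12^2 + b13^2 + b23^2 = 1 (so R^-1 = ~R). Expanding the columns R e_j ~R gives tr M = 4a^2 - 1 and, from the antisymmetric part, M21 - M12 = -4a*b12, M13 - M31 = 4a*b13, M32 - M23 = -4a*b23.
Here tr M = \frac{959}{4225}, so a^2 = (1 + tr M)/4 = \frac{1296}{4225} and a = ±\frac{36}{65}. Taking a = \frac{36}{65}: M21 - M12 = -\frac{576}{845}, M13 - M31 = -\frac{432}{845}, M32 - M23 = \frac{6912}{4225}, giving b12 = \frac{4}{13}, b13 = -\frac{3}{13}, b23 = -\frac{48}{65}, i.e. R = \frac{36}{65} + \frac{4}{13} \gamma_{12} - \frac{3}{13} \gamma_{13} - \frac{48}{65} \gamma_{23}.
Its \gamma_{12} coefficient is already positive.
Answer: \frac{36}{65} + \frac{4}{13} \gamma_{12} - \frac{3}{13} \gamma_{13} - \frac{48}{65} \gamma_{23}. Uniqueness: Spin(3) -> SO(3) maps R and -R to the same rotation of trace \frac{959}{4225}; fixing the sign of the \gamma_{12} coefficient removes the ambiguity.


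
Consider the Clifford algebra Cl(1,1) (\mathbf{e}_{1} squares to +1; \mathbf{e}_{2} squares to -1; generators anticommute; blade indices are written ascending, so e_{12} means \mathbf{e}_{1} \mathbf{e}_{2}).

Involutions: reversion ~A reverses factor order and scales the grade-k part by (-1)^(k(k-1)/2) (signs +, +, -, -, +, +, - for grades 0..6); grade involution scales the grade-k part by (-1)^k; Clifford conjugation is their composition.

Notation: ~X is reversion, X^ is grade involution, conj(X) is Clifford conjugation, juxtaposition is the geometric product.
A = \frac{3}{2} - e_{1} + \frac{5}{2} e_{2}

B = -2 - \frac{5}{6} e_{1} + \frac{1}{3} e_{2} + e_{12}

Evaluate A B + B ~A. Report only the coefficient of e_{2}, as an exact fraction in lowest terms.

first term: -3 + \frac{13}{4} e_{1} - \frac{11}{2} e_{2} + \frac{13}{4} e_{12}
second term: -3 - \frac{7}{4} e_{1} - \frac{7}{2} e_{2} - \frac{1}{4} e_{12}
Answer: -9


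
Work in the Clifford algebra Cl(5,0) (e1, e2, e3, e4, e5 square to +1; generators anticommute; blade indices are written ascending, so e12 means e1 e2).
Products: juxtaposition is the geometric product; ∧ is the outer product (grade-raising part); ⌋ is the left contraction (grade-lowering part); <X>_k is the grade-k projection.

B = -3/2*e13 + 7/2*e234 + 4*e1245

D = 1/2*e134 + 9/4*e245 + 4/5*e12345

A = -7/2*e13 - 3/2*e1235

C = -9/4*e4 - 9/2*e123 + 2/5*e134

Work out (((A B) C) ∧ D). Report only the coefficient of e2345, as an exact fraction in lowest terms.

step 1: -21/4 + 9/4*e25 - 6*e34 + 49/4*e124 - 21/4*e145 - 14*e2345
step 2: 12/5*e1 + 27/2*e3 + 189/16*e4 - 441/16*e12 - 189/16*e15 - 49/10*e23 - 441/8*e34 + 21/10*e35 + 189/8*e123 - 27*e124 + 28/5*e125 - 21/10*e134 - 81/8*e135 - 63*e145 - 63/2*e235 + 81/16*e245 + 189/8*e2345 + 9/10*e12345
step 3: 27/5*e1245 - 243/8*e2345
Answer: -243/8


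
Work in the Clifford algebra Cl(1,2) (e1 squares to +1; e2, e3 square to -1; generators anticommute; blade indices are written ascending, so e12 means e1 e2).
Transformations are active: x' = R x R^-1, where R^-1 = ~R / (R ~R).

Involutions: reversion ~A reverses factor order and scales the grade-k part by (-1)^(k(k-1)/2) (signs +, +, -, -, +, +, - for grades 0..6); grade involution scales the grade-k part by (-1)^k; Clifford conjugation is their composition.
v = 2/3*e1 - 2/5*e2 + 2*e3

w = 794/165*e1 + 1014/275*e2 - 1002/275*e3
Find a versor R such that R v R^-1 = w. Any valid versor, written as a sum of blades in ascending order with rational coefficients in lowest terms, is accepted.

Equal squares first: v^2 = w^2 = -836/225. Then v + w = 904/165*e1 + 904/275*e2 - 452/275*e3 is a versor taking v to w, provided it is invertible.
Answer: 904/165*e1 + 904/275*e2 - 452/275*e3


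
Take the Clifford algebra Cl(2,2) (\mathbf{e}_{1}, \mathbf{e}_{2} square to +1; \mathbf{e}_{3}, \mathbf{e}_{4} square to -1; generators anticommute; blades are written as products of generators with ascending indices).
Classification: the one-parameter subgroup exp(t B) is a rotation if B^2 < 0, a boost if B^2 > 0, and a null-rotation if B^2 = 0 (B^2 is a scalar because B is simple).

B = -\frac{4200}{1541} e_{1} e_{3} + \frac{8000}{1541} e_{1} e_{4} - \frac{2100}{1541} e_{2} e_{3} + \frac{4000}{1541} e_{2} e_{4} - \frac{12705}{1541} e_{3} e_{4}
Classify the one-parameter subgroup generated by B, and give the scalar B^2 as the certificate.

B^2 term by term: the squares give (-\frac{4200}{1541})^2*(e_{1} e_{3})^2 + (\frac{8000}{1541})^2*(e_{1} e_{4})^2 + (-\frac{2100}{1541})^2*(e_{2} e_{3})^2 + (\frac{4000}{1541})^2*(e_{2} e_{4})^2 + (-\frac{12705}{1541})^2*(e_{3} e_{4})^2 = \frac{17640000}{2374681}*(+1) + \frac{64000000}{2374681}*(+1) + \frac{4410000}{2374681}*(+1) + \frac{16000000}{2374681}*(+1) + \frac{161417025}{2374681}*(-1) = -25 (each basis 2-blade squares to minus the product of its generators' squares); cross terms between blades sharing an index anticommute and cancel; the commuting (index-disjoint) pairs give grade-4 terms 2*c*c'*(blade product), which cancel blade by blade — e_{1} e_{2} e_{3} e_{4}: \frac{33600000}{2374681} - \frac{33600000}{2374681} = 0 — confirming B is simple. So B^2 = -25.
Answer: rotation, certificate B^2 = -25. Certificate logic: -25 is a conjugation-invariant scalar, so its sign fixes rotation versus boost versus null-rotation outright.


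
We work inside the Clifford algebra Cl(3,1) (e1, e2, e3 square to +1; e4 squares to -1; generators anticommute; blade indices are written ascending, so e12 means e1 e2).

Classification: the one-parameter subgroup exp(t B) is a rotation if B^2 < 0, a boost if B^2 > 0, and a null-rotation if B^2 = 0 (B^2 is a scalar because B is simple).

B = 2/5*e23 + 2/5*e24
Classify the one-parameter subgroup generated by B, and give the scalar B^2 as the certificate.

B^2 term by term: the squares give (2/5)^2*(e23)^2 + (2/5)^2*(e24)^2 = 4/25*(-1) + 4/25*(+1) = 0 (each basis 2-blade squares to minus the product of its generators' squares); cross terms between blades sharing an index anticommute and cancel. So B^2 = 0.
Answer: null-rotation, certificate B^2 = 0. The scalar 0 is the complete invariant here: its sign names the subgroup type.


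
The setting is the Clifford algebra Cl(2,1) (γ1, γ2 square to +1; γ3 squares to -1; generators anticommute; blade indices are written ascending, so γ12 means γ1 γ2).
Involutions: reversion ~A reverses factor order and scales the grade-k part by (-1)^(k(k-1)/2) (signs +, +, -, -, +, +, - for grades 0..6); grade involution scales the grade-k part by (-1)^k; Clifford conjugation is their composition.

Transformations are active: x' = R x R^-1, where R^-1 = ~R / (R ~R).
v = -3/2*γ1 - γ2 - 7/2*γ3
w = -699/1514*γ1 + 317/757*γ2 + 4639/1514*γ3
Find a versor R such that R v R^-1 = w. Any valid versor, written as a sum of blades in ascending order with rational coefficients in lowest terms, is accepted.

Why this works: both vectors square to -9, so q(v) = q(w) and R = v + w = -1485/757*γ1 - 440/757*γ2 - 330/757*γ3 carries v to w — its own direction survives, the complement (v - w)/2 flips.
Answer: -1485/757*γ1 - 440/757*γ2 - 330/757*γ3


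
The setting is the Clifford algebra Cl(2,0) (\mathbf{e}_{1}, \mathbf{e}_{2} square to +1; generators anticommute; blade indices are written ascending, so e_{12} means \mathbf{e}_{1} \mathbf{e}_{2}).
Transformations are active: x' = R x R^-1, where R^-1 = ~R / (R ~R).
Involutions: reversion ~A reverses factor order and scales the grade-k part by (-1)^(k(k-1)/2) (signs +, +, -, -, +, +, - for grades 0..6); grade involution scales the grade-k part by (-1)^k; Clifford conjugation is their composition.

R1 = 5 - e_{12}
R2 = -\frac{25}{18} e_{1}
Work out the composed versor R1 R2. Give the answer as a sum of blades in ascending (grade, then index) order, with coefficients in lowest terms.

Distribute over the terms of R2 (each basis-blade product reordered to ascending indices, repeated generators contracted through their squares):
R1 (-\frac{25}{18} e_{1}) = -\frac{125}{18} e_{1} - \frac{25}{18} e_{2}
Answer: -\frac{125}{18} e_{1} - \frac{25}{18} e_{2}


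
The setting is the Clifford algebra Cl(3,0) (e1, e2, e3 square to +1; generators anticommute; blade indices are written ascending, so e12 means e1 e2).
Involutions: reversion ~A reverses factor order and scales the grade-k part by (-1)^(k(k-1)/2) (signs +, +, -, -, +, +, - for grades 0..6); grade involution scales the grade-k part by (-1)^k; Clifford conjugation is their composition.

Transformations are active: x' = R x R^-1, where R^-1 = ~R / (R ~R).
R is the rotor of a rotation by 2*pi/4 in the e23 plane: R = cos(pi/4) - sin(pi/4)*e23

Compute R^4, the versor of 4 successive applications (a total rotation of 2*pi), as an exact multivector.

The rotor phase is half the rotation angle and phases add under composition, so 4 steps in the e23 plane accumulate phase 4*(pi/4) = pi: R^4 = cos(pi) - sin(pi)*e23.
cos(pi) = -1 and sin(pi) = 0, so R^4 = -1. The total rotation 2*pi is 1 full turn, so every vector returns to itself, yet the rotor is -1, on the OTHER sheet of the double cover (an odd number of 2*pi turns).
Answer: -1


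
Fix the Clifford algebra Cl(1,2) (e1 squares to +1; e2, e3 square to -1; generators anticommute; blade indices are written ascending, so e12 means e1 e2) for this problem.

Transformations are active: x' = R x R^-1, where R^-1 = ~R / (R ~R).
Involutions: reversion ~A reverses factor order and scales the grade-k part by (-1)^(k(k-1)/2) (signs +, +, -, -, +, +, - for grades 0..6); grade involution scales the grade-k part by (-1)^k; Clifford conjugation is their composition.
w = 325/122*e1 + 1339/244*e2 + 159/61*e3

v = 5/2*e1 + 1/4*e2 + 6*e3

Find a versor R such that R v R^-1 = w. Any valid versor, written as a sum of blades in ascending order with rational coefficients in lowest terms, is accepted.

Here q(v) = q(w) = -477/16; the classical choice R = v + w = 315/61*e1 + 350/61*e2 + 525/61*e3 then realises v -> w under the sandwich.
Answer: 315/61*e1 + 350/61*e2 + 525/61*e3


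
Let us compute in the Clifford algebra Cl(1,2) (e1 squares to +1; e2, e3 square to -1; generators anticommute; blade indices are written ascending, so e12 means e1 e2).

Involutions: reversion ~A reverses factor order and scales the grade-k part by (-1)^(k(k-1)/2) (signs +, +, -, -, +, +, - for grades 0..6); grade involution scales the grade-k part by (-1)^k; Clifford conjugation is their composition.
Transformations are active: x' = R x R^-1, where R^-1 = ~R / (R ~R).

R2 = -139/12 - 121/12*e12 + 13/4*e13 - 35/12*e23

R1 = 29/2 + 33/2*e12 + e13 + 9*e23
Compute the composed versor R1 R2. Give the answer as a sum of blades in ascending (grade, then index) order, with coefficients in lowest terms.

Distribute over the terms of R1 (each basis-blade product reordered to ascending indices, repeated generators contracted through their squares):
(29/2) R2 = -4031/24 - 3509/24*e12 + 377/8*e13 - 1015/24*e23
(33/2*e12) R2 = -1331/8 - 1529/8*e12 + 385/8*e13 - 429/8*e23
(e13) R2 = 13/4 - 35/12*e12 - 139/12*e13 - 121/12*e23
(9*e23) R2 = 105/4 - 117/4*e12 - 363/4*e13 - 417/4*e23
Summing the partial products and collecting blades:
Answer: -1829/6 - 739/2*e12 - 85/12*e13 - 841/4*e23


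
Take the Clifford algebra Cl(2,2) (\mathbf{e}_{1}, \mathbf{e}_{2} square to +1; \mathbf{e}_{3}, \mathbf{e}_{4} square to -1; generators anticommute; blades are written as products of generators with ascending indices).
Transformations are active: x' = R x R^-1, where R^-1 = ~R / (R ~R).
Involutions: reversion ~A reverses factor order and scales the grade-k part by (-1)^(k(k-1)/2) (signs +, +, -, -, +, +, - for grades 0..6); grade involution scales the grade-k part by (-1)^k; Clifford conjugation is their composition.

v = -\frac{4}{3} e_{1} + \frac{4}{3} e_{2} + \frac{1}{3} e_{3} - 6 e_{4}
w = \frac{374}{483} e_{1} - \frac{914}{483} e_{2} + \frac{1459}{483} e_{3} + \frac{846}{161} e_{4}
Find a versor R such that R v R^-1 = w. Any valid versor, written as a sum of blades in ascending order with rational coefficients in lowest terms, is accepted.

Take R = v + w = -\frac{90}{161} e_{1} - \frac{90}{161} e_{2} + \frac{540}{161} e_{3} - \frac{120}{161} e_{4}. Because q(v) = q(w) = -\frac{293}{9}, conjugation by R sends v exactly to w.
Answer: -\frac{90}{161} e_{1} - \frac{90}{161} e_{2} + \frac{540}{161} e_{3} - \frac{120}{161} e_{4}


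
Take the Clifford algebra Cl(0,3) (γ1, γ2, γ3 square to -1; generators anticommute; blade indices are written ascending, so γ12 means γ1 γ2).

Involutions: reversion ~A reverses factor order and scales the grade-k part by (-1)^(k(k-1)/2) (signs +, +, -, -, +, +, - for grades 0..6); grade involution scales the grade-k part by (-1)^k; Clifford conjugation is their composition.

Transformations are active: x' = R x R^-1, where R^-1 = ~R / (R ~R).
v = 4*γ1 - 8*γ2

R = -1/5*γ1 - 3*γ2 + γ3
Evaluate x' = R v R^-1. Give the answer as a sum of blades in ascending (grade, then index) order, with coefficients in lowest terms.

~R = -1/5*γ1 - 3*γ2 + γ3, and R ~R = -251/25, so R^-1 = ~R / (-251/25).
R v = -116/5 + 68/5*γ12 - 4*γ13 + 8*γ23
Answer: -1236/251*γ1 - 1472/251*γ2 + 1160/251*γ3


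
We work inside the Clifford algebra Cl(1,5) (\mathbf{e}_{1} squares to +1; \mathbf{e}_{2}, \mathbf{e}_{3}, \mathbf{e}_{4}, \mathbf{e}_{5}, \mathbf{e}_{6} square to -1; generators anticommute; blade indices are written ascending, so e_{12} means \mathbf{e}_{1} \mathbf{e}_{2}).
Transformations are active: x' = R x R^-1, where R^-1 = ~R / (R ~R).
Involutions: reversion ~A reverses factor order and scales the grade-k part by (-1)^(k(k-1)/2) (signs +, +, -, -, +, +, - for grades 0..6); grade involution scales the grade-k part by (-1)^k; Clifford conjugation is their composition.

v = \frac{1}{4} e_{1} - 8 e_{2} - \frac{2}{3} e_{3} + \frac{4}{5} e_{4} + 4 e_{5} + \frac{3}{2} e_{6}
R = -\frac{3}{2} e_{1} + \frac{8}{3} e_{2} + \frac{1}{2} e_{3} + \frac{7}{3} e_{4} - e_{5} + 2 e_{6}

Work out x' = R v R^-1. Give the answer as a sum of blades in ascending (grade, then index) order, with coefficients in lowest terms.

~R = -\frac{3}{2} e_{1} + \frac{8}{3} e_{2} + \frac{1}{2} e_{3} + \frac{7}{3} e_{4} - e_{5} + 2 e_{6}, and R ~R = -\frac{140}{9}, so R^-1 = ~R / (-\frac{140}{9}).
R v = \frac{817}{40} + \frac{34}{3} e_{12} + \frac{7}{8} e_{13} - \frac{107}{60} e_{14} - \frac{23}{4} e_{15} - \frac{11}{4} e_{16} + \frac{20}{9} e_{23} + \frac{104}{5} e_{24} + \frac{8}{3} e_{25} + 20 e_{26} + \frac{88}{45} e_{34} + \frac{4}{3} e_{35} + \frac{25}{12} e_{36} + \frac{152}{15} e_{45} + \frac{19}{10} e_{46} - \frac{19}{2} e_{56}
Answer: \frac{20659}{5600} e_{1} + \frac{349}{350} e_{2} - \frac{10859}{16800} e_{3} - \frac{2771}{400} e_{4} - \frac{3847}{2800} e_{5} - \frac{9453}{1400} e_{6}


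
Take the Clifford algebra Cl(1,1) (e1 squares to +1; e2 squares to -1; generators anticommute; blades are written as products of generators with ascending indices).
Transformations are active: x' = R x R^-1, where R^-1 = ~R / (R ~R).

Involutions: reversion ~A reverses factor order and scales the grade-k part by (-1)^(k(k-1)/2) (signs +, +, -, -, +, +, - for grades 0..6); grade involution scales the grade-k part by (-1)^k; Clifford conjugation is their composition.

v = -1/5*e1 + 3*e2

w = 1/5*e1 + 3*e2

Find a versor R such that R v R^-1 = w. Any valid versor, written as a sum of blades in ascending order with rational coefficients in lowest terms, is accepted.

R = v + w = 6*e2 works: the equal norms (-224/25) guarantee its sandwich swaps v into w.
Answer: 6*e2


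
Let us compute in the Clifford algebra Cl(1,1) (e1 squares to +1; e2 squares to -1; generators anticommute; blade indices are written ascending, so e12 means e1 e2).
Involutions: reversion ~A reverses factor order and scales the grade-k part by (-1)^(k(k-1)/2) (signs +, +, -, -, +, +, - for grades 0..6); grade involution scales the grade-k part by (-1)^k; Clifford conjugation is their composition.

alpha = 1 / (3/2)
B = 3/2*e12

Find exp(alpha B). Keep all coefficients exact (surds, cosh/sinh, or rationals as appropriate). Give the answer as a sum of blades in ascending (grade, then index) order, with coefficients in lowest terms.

B^2 = (3/2)^2*(e12)^2 = 9/4*(+1) = 9/4 (a basis 2-blade squares to minus the product of its generators' squares).
B^2 = 9/4 — a positive square means the series sums to a boost: l = 3/2, alpha*l = 1, so exp(alpha B) = cosh(1) + (sinh(1)/(3/2))*B = cosh(1) + (2*sinh(1)/3)*B.
Answer: cosh(1) + sinh(1)*e12


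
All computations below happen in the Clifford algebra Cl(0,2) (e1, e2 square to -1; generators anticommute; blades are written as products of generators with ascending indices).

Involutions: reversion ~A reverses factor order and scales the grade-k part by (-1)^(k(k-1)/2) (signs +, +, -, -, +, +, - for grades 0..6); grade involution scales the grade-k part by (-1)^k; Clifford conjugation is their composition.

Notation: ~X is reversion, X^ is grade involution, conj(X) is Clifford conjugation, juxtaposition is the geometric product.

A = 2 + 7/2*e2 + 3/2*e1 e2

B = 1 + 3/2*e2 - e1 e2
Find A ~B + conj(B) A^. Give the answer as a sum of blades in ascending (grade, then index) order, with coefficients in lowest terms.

first term: -19/4 + 5/4*e1 + 13/2*e2 + 7/2*e1 e2
second term: -19/4 + 5/4*e1 - 13/2*e2 + 7/2*e1 e2
Answer: -19/2 + 5/2*e1 + 7*e1 e2


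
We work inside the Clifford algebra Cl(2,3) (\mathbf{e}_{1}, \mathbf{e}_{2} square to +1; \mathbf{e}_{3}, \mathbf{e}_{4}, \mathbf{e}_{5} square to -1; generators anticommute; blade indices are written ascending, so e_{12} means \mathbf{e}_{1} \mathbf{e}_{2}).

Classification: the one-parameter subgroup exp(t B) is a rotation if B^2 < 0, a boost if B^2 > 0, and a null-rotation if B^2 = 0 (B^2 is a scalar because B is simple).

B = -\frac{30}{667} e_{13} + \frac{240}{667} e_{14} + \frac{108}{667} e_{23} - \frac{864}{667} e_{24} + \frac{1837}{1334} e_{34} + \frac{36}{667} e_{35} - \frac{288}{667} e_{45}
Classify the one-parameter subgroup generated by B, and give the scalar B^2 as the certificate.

B^2 term by term: the squares give (-\frac{30}{667})^2*(e_{13})^2 + (\frac{240}{667})^2*(e_{14})^2 + (\frac{108}{667})^2*(e_{23})^2 + (-\frac{864}{667})^2*(e_{24})^2 + (\frac{1837}{1334})^2*(e_{34})^2 + (\frac{36}{667})^2*(e_{35})^2 + (-\frac{288}{667})^2*(e_{45})^2 = \frac{900}{444889}*(+1) + \frac{57600}{444889}*(+1) + \frac{11664}{444889}*(+1) + \frac{746496}{444889}*(+1) + \frac{3374569}{1779556}*(-1) + \frac{1296}{444889}*(-1) + \frac{82944}{444889}*(-1) = -\frac{1}{4} (each basis 2-blade squares to minus the product of its generators' squares); cross terms between blades sharing an index anticommute and cancel; the commuting (index-disjoint) pairs give grade-4 terms 2*c*c'*(blade product), which cancel blade by blade — e_{1234}: -\frac{51840}{444889} + \frac{51840}{444889} = 0; e_{1345}: \frac{17280}{444889} - \frac{17280}{444889} = 0; e_{2345}: -\frac{62208}{444889} + \frac{62208}{444889} = 0 — confirming B is simple. So B^2 = -\frac{1}{4}.
Answer: rotation, certificate B^2 = -\frac{1}{4}. Why this suffices: the scalar -\frac{1}{4} survives any versor conjugation, so its sign alone determines the class however B is presented.


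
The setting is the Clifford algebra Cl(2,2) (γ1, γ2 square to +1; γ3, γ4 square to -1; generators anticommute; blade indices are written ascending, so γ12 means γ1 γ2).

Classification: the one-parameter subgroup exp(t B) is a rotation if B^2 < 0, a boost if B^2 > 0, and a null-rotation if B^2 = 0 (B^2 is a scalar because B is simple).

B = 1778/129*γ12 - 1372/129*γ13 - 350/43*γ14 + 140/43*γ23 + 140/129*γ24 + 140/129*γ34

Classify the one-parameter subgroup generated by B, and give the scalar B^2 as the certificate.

B^2 term by term: the squares give (1778/129)^2*(γ12)^2 + (-1372/129)^2*(γ13)^2 + (-350/43)^2*(γ14)^2 + (140/43)^2*(γ23)^2 + (140/129)^2*(γ24)^2 + (140/129)^2*(γ34)^2 = 3161284/16641*(-1) + 1882384/16641*(+1) + 122500/1849*(+1) + 19600/1849*(+1) + 19600/16641*(+1) + 19600/16641*(-1) = 0 (each basis 2-blade squares to minus the product of its generators' squares); cross terms between blades sharing an index anticommute and cancel; the commuting (index-disjoint) pairs give grade-4 terms 2*c*c'*(blade product), which cancel blade by blade — γ1234: 497840/16641 + 384160/16641 - 98000/1849 = 0 — confirming B is simple. So B^2 = 0.
Answer: null-rotation, certificate B^2 = 0. The invariant at work: B^2 = 0 is unchanged by conjugation, hence its sign classifies the subgroup whatever basis B is written in.


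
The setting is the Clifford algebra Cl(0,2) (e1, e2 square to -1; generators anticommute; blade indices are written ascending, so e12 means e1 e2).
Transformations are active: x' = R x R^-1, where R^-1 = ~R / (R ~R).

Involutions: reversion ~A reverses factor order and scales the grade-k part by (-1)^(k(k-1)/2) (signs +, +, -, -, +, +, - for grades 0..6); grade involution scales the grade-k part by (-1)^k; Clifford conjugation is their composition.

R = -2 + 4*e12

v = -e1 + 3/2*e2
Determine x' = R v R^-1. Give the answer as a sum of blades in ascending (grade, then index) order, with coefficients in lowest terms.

~R = -2 - 4*e12, and R ~R = 20, so R^-1 = ~R / (20).
R v = -4*e1 - 7*e2
Answer: 9/5*e1 - 1/10*e2


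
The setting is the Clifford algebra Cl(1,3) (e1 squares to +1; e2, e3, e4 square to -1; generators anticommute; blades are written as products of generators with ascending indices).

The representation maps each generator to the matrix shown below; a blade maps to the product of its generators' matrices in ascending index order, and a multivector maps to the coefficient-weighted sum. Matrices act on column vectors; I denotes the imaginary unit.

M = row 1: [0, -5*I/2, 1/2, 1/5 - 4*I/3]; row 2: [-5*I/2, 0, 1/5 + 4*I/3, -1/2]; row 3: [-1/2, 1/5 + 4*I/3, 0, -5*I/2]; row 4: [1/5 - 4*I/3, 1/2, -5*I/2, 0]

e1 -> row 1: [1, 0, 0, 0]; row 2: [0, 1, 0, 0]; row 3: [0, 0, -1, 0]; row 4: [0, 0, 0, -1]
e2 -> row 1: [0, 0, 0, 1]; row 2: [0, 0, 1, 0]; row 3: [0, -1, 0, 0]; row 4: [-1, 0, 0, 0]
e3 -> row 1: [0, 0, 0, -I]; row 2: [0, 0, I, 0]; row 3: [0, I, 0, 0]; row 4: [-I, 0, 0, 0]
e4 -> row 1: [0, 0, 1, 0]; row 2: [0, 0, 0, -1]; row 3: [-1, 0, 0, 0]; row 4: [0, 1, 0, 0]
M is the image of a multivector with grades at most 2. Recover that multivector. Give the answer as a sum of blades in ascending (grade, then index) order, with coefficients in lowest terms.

Method: the blade images are trace-orthogonal — tr(rho(e_A) rho(e_B)^-1) = 4 if A = B and 0 otherwise — and rho(e_A)^-1 = (e_A)^2 * rho(e_A) with (e_A)^2 = +1 or -1, so the coefficient of e_A in the preimage is (e_A)^2 * tr(M rho(e_A))/4.
Nonzero projections over blades of grade <= 2: e3: (e3)^2 = -1, tr(M rho(e3)) = -16/3, coefficient 4/3; e4: (e4)^2 = -1, tr(M rho(e4)) = -2, coefficient 1/2; e1 e2: (e1 e2)^2 = +1, tr(M rho(e1 e2)) = 4/5, coefficient 1/5; e3 e4: (e3 e4)^2 = -1, tr(M rho(e3 e4)) = -10, coefficient 5/2. Every other blade of grade <= 2 projects to 0.
Answer: 4/3*e3 + 1/2*e4 + 1/5*e1 e2 + 5/2*e3 e4


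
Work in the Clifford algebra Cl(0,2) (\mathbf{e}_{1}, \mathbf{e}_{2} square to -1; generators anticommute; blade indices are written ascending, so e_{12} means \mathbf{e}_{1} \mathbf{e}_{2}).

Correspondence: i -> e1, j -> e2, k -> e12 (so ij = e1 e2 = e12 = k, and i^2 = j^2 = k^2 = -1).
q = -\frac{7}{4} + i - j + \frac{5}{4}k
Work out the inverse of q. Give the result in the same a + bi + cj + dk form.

In blades: q = -\frac{7}{4} + e_{1} - e_{2} + \frac{5}{4} e_{12}.
With qbar = -\frac{7}{4} - e_{1} + e_{2} - \frac{5}{4} e_{12} (scalar fixed, mapped units negated), q qbar = \frac{53}{8} (the sum of squared coefficients), so q^-1 = qbar / (\frac{53}{8}) = -\frac{14}{53} - \frac{8}{53} e_{1} + \frac{8}{53} e_{2} - \frac{10}{53} e_{12}; translating back:
Answer: -\frac{14}{53} - \frac{8}{53}i + \frac{8}{53}j - \frac{10}{53}k


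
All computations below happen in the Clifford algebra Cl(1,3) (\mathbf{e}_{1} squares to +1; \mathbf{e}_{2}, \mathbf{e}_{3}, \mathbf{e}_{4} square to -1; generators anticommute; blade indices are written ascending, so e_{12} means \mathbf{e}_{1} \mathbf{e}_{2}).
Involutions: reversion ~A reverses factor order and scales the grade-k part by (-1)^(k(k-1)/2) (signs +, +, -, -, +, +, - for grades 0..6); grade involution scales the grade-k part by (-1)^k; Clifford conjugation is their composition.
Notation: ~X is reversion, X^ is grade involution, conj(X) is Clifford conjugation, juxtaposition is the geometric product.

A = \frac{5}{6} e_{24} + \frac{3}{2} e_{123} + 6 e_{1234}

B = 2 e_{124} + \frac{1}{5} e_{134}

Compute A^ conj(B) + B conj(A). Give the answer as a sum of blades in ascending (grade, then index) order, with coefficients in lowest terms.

first term: -\frac{5}{3} e_{1} + \frac{6}{5} e_{2} - 12 e_{3} + \frac{3}{10} e_{24} - 3 e_{34} + \frac{1}{6} e_{123}
second term: \frac{5}{3} e_{1} - \frac{6}{5} e_{2} + 12 e_{3} + \frac{3}{10} e_{24} - 3 e_{34} + \frac{1}{6} e_{123}
Answer: \frac{3}{5} e_{24} - 6 e_{34} + \frac{1}{3} e_{123}


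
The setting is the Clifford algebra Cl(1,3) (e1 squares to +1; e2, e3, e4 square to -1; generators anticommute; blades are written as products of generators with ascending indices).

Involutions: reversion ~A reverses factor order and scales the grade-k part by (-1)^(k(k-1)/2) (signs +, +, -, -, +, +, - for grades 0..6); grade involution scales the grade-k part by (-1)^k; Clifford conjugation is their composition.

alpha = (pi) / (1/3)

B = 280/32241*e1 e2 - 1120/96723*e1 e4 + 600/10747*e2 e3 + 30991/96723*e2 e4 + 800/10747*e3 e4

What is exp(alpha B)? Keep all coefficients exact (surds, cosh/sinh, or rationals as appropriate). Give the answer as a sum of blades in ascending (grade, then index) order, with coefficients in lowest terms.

B^2 term by term: the squares give (280/32241)^2*(e1 e2)^2 + (-1120/96723)^2*(e1 e4)^2 + (600/10747)^2*(e2 e3)^2 + (30991/96723)^2*(e2 e4)^2 + (800/10747)^2*(e3 e4)^2 = 78400/1039482081*(+1) + 1254400/9355338729*(+1) + 360000/115498009*(-1) + 960442081/9355338729*(-1) + 640000/115498009*(-1) = -1/9 (each basis 2-blade squares to minus the product of its generators' squares); cross terms between blades sharing an index anticommute and cancel; the commuting (index-disjoint) pairs give grade-4 terms 2*c*c'*(blade product), which cancel blade by blade — e1 e2 e3 e4: 448000/346494027 - 448000/346494027 = 0 — confirming B is simple. So B^2 = -1/9.
B^2 = -1/9 — the series telescopes trigonometrically here: l = 1/3, alpha*l = pi, so exp(alpha B) = cos(pi) + (sin(pi)/(1/3))*B = -1 + (0)*B.
Answer: -1


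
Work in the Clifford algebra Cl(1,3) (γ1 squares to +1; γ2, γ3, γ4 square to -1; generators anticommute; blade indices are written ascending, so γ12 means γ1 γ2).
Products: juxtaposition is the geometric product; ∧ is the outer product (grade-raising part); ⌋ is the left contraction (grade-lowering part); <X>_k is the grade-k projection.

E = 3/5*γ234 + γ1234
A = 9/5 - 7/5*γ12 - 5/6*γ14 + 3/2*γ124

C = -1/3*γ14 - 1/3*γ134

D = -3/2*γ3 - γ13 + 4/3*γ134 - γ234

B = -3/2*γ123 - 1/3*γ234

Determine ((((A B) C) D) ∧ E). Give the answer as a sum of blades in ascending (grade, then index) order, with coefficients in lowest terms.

step 1: 21/10*γ3 - 1/2*γ13 + 9/4*γ34 - 134/45*γ123 - 7/15*γ134 - 37/20*γ234
step 2: -7/45 + 3/4*γ1 - 7/45*γ3 + 1/6*γ4 + 37/60*γ12 + 3/4*γ13 - 7/10*γ14 - 134/135*γ24 - 1/6*γ34 + 37/60*γ123 + 7/10*γ134 + 134/135*γ234
step 3: -1571/540 + 541/360*γ1 + 9/20*γ2 + 761/540*γ3 + 11/20*γ4 + 9553/3240*γ12 - 143/120*γ13 - 64/135*γ14 + 47/60*γ23 - 97/45*γ24 + 39/20*γ34 - 9553/3240*γ123 + 131/540*γ124 - 109/135*γ134 - 97/45*γ234 - 941/540*γ1234
step 4: -1571/900*γ234 - 10841/5400*γ1234
Answer: -1571/900*γ234 - 10841/5400*γ1234
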